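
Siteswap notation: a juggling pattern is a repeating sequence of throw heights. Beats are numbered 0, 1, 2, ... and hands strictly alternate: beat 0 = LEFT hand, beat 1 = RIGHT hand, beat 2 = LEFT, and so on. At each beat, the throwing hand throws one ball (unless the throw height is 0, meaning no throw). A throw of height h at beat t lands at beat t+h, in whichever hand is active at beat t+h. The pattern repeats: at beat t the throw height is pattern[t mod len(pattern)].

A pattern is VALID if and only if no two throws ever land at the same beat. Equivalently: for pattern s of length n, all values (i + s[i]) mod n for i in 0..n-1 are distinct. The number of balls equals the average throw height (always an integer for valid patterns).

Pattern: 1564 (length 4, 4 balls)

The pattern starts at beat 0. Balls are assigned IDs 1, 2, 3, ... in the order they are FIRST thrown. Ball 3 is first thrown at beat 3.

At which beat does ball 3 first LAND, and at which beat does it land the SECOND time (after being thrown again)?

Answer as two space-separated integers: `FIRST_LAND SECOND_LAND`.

Answer: 7 11

Derivation:
Beat 0 (L): throw ball1 h=1 -> lands@1:R; in-air after throw: [b1@1:R]
Beat 1 (R): throw ball1 h=5 -> lands@6:L; in-air after throw: [b1@6:L]
Beat 2 (L): throw ball2 h=6 -> lands@8:L; in-air after throw: [b1@6:L b2@8:L]
Beat 3 (R): throw ball3 h=4 -> lands@7:R; in-air after throw: [b1@6:L b3@7:R b2@8:L]
Beat 4 (L): throw ball4 h=1 -> lands@5:R; in-air after throw: [b4@5:R b1@6:L b3@7:R b2@8:L]
Beat 5 (R): throw ball4 h=5 -> lands@10:L; in-air after throw: [b1@6:L b3@7:R b2@8:L b4@10:L]
Beat 6 (L): throw ball1 h=6 -> lands@12:L; in-air after throw: [b3@7:R b2@8:L b4@10:L b1@12:L]
Beat 7 (R): throw ball3 h=4 -> lands@11:R; in-air after throw: [b2@8:L b4@10:L b3@11:R b1@12:L]
Beat 8 (L): throw ball2 h=1 -> lands@9:R; in-air after throw: [b2@9:R b4@10:L b3@11:R b1@12:L]
Beat 9 (R): throw ball2 h=5 -> lands@14:L; in-air after throw: [b4@10:L b3@11:R b1@12:L b2@14:L]
Beat 10 (L): throw ball4 h=6 -> lands@16:L; in-air after throw: [b3@11:R b1@12:L b2@14:L b4@16:L]
Beat 11 (R): throw ball3 h=4 -> lands@15:R; in-air after throw: [b1@12:L b2@14:L b3@15:R b4@16:L]
Ball 3: thrown@3 h=4 -> first land @7; rethrown@7 h=4 -> second land @11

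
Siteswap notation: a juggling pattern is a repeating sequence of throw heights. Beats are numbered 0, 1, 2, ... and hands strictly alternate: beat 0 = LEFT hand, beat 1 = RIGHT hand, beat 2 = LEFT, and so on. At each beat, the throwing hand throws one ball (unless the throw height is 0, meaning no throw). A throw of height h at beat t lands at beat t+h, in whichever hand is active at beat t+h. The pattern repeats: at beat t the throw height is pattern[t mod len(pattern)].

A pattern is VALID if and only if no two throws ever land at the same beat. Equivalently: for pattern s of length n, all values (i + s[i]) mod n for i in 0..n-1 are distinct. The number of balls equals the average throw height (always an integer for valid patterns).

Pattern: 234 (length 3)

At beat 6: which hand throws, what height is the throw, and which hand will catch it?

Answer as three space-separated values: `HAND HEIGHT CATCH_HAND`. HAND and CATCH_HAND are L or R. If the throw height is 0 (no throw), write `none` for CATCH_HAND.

Answer: L 2 L

Derivation:
Beat 6: 6 mod 2 = 0, so hand = L
Throw height = pattern[6 mod 3] = pattern[0] = 2
Lands at beat 6+2=8, 8 mod 2 = 0, so catch hand = L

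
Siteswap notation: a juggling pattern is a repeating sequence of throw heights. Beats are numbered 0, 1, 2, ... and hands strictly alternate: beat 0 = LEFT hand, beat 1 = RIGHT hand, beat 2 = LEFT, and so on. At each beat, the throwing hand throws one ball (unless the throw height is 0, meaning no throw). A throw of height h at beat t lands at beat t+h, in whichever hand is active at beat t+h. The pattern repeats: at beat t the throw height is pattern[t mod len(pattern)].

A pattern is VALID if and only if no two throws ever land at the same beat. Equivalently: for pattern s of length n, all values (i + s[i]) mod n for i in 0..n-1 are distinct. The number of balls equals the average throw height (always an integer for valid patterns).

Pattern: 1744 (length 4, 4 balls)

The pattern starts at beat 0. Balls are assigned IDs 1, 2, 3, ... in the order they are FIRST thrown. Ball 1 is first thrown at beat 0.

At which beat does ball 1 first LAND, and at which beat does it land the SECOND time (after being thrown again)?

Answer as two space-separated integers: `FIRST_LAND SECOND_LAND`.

Answer: 1 8

Derivation:
Beat 0 (L): throw ball1 h=1 -> lands@1:R; in-air after throw: [b1@1:R]
Beat 1 (R): throw ball1 h=7 -> lands@8:L; in-air after throw: [b1@8:L]
Beat 2 (L): throw ball2 h=4 -> lands@6:L; in-air after throw: [b2@6:L b1@8:L]
Beat 3 (R): throw ball3 h=4 -> lands@7:R; in-air after throw: [b2@6:L b3@7:R b1@8:L]
Beat 4 (L): throw ball4 h=1 -> lands@5:R; in-air after throw: [b4@5:R b2@6:L b3@7:R b1@8:L]
Beat 5 (R): throw ball4 h=7 -> lands@12:L; in-air after throw: [b2@6:L b3@7:R b1@8:L b4@12:L]
Beat 6 (L): throw ball2 h=4 -> lands@10:L; in-air after throw: [b3@7:R b1@8:L b2@10:L b4@12:L]
Beat 7 (R): throw ball3 h=4 -> lands@11:R; in-air after throw: [b1@8:L b2@10:L b3@11:R b4@12:L]
Beat 8 (L): throw ball1 h=1 -> lands@9:R; in-air after throw: [b1@9:R b2@10:L b3@11:R b4@12:L]
Ball 1: thrown@0 h=1 -> first land @1; rethrown@1 h=7 -> second land @8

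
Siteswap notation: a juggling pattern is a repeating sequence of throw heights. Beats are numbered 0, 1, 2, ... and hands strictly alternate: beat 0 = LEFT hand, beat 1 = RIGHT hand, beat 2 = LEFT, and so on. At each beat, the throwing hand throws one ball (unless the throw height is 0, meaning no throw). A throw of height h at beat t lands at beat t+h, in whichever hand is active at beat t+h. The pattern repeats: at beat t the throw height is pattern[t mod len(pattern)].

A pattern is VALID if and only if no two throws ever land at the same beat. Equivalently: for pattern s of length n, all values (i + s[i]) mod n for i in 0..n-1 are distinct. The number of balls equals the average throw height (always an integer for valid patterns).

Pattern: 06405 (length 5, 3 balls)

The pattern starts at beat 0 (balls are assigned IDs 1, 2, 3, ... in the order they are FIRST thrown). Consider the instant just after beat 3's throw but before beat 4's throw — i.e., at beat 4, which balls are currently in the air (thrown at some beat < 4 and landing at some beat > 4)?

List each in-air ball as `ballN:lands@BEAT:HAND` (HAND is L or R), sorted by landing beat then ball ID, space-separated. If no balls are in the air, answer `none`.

Beat 1 (R): throw ball1 h=6 -> lands@7:R; in-air after throw: [b1@7:R]
Beat 2 (L): throw ball2 h=4 -> lands@6:L; in-air after throw: [b2@6:L b1@7:R]
Beat 4 (L): throw ball3 h=5 -> lands@9:R; in-air after throw: [b2@6:L b1@7:R b3@9:R]

Answer: ball2:lands@6:L ball1:lands@7:R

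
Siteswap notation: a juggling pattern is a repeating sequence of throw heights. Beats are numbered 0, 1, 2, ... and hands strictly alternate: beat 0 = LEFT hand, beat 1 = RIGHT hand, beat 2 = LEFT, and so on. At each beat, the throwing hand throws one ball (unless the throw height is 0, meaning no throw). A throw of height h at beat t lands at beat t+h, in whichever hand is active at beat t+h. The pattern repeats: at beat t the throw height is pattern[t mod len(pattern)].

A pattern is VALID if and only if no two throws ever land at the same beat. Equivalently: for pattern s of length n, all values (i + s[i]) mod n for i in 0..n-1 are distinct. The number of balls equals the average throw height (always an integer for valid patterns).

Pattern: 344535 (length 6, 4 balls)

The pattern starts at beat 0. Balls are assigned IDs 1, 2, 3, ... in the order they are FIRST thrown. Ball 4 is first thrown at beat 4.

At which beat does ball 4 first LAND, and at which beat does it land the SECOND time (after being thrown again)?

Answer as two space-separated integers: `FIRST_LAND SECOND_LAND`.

Beat 0 (L): throw ball1 h=3 -> lands@3:R; in-air after throw: [b1@3:R]
Beat 1 (R): throw ball2 h=4 -> lands@5:R; in-air after throw: [b1@3:R b2@5:R]
Beat 2 (L): throw ball3 h=4 -> lands@6:L; in-air after throw: [b1@3:R b2@5:R b3@6:L]
Beat 3 (R): throw ball1 h=5 -> lands@8:L; in-air after throw: [b2@5:R b3@6:L b1@8:L]
Beat 4 (L): throw ball4 h=3 -> lands@7:R; in-air after throw: [b2@5:R b3@6:L b4@7:R b1@8:L]
Beat 5 (R): throw ball2 h=5 -> lands@10:L; in-air after throw: [b3@6:L b4@7:R b1@8:L b2@10:L]
Beat 6 (L): throw ball3 h=3 -> lands@9:R; in-air after throw: [b4@7:R b1@8:L b3@9:R b2@10:L]
Beat 7 (R): throw ball4 h=4 -> lands@11:R; in-air after throw: [b1@8:L b3@9:R b2@10:L b4@11:R]
Beat 8 (L): throw ball1 h=4 -> lands@12:L; in-air after throw: [b3@9:R b2@10:L b4@11:R b1@12:L]
Beat 9 (R): throw ball3 h=5 -> lands@14:L; in-air after throw: [b2@10:L b4@11:R b1@12:L b3@14:L]
Beat 10 (L): throw ball2 h=3 -> lands@13:R; in-air after throw: [b4@11:R b1@12:L b2@13:R b3@14:L]
Beat 11 (R): throw ball4 h=5 -> lands@16:L; in-air after throw: [b1@12:L b2@13:R b3@14:L b4@16:L]
Ball 4: thrown@4 h=3 -> first land @7; rethrown@7 h=4 -> second land @11

Answer: 7 11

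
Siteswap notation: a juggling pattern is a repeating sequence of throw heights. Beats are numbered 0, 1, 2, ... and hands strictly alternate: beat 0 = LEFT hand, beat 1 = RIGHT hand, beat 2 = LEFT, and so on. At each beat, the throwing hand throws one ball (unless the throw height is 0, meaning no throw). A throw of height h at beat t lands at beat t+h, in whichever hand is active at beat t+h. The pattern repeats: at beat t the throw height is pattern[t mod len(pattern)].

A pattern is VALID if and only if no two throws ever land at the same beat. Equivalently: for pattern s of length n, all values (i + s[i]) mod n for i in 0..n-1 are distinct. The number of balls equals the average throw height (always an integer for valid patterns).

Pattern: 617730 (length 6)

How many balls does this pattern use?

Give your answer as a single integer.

Answer: 4

Derivation:
Pattern = [6, 1, 7, 7, 3, 0], length n = 6
  position 0: throw height = 6, running sum = 6
  position 1: throw height = 1, running sum = 7
  position 2: throw height = 7, running sum = 14
  position 3: throw height = 7, running sum = 21
  position 4: throw height = 3, running sum = 24
  position 5: throw height = 0, running sum = 24
Total sum = 24; balls = sum / n = 24 / 6 = 4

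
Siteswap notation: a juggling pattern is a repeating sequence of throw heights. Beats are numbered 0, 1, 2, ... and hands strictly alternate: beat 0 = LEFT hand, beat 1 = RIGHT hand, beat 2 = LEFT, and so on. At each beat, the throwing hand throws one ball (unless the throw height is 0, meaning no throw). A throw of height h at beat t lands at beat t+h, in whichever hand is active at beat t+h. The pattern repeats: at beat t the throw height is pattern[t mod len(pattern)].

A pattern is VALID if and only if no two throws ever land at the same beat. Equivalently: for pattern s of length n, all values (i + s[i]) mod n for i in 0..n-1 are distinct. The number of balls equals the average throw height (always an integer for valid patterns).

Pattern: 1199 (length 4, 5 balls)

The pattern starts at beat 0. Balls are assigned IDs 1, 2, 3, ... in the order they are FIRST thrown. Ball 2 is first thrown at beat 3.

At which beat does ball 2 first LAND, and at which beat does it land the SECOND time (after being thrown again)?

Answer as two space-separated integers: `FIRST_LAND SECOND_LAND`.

Beat 0 (L): throw ball1 h=1 -> lands@1:R; in-air after throw: [b1@1:R]
Beat 1 (R): throw ball1 h=1 -> lands@2:L; in-air after throw: [b1@2:L]
Beat 2 (L): throw ball1 h=9 -> lands@11:R; in-air after throw: [b1@11:R]
Beat 3 (R): throw ball2 h=9 -> lands@12:L; in-air after throw: [b1@11:R b2@12:L]
Beat 4 (L): throw ball3 h=1 -> lands@5:R; in-air after throw: [b3@5:R b1@11:R b2@12:L]
Beat 5 (R): throw ball3 h=1 -> lands@6:L; in-air after throw: [b3@6:L b1@11:R b2@12:L]
Beat 6 (L): throw ball3 h=9 -> lands@15:R; in-air after throw: [b1@11:R b2@12:L b3@15:R]
Beat 7 (R): throw ball4 h=9 -> lands@16:L; in-air after throw: [b1@11:R b2@12:L b3@15:R b4@16:L]
Beat 8 (L): throw ball5 h=1 -> lands@9:R; in-air after throw: [b5@9:R b1@11:R b2@12:L b3@15:R b4@16:L]
Beat 9 (R): throw ball5 h=1 -> lands@10:L; in-air after throw: [b5@10:L b1@11:R b2@12:L b3@15:R b4@16:L]
Beat 10 (L): throw ball5 h=9 -> lands@19:R; in-air after throw: [b1@11:R b2@12:L b3@15:R b4@16:L b5@19:R]
Beat 11 (R): throw ball1 h=9 -> lands@20:L; in-air after throw: [b2@12:L b3@15:R b4@16:L b5@19:R b1@20:L]
Beat 12 (L): throw ball2 h=1 -> lands@13:R; in-air after throw: [b2@13:R b3@15:R b4@16:L b5@19:R b1@20:L]
Beat 13 (R): throw ball2 h=1 -> lands@14:L; in-air after throw: [b2@14:L b3@15:R b4@16:L b5@19:R b1@20:L]
Ball 2: thrown@3 h=9 -> first land @12; rethrown@12 h=1 -> second land @13

Answer: 12 13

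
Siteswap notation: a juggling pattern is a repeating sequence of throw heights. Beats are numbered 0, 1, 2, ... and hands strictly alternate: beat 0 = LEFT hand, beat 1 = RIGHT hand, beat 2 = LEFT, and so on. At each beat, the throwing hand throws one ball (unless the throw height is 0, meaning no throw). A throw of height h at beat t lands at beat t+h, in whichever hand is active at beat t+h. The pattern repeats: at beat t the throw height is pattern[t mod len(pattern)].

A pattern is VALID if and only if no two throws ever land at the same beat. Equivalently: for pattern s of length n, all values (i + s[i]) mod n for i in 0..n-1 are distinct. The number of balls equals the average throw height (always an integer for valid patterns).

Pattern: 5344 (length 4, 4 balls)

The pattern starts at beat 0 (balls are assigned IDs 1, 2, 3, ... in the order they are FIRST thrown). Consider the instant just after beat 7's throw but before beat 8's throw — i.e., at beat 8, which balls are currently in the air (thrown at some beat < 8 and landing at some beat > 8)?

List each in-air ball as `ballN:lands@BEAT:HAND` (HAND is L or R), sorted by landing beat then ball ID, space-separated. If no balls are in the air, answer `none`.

Answer: ball2:lands@9:R ball3:lands@10:L ball4:lands@11:R

Derivation:
Beat 0 (L): throw ball1 h=5 -> lands@5:R; in-air after throw: [b1@5:R]
Beat 1 (R): throw ball2 h=3 -> lands@4:L; in-air after throw: [b2@4:L b1@5:R]
Beat 2 (L): throw ball3 h=4 -> lands@6:L; in-air after throw: [b2@4:L b1@5:R b3@6:L]
Beat 3 (R): throw ball4 h=4 -> lands@7:R; in-air after throw: [b2@4:L b1@5:R b3@6:L b4@7:R]
Beat 4 (L): throw ball2 h=5 -> lands@9:R; in-air after throw: [b1@5:R b3@6:L b4@7:R b2@9:R]
Beat 5 (R): throw ball1 h=3 -> lands@8:L; in-air after throw: [b3@6:L b4@7:R b1@8:L b2@9:R]
Beat 6 (L): throw ball3 h=4 -> lands@10:L; in-air after throw: [b4@7:R b1@8:L b2@9:R b3@10:L]
Beat 7 (R): throw ball4 h=4 -> lands@11:R; in-air after throw: [b1@8:L b2@9:R b3@10:L b4@11:R]
Beat 8 (L): throw ball1 h=5 -> lands@13:R; in-air after throw: [b2@9:R b3@10:L b4@11:R b1@13:R]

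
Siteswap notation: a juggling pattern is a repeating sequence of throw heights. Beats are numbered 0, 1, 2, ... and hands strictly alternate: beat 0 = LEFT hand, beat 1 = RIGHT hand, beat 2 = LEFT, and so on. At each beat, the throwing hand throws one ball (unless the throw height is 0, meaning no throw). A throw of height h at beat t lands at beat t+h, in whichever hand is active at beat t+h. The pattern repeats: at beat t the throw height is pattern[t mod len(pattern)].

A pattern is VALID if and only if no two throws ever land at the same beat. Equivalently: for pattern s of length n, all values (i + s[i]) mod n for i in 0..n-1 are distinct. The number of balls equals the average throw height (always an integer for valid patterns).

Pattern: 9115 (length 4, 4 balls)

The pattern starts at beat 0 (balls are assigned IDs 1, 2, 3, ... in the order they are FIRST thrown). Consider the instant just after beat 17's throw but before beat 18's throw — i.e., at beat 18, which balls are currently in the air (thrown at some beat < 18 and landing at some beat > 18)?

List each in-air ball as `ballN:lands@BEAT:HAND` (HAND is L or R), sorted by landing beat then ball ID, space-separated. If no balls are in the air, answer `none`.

Answer: ball3:lands@20:L ball4:lands@21:R ball1:lands@25:R

Derivation:
Beat 0 (L): throw ball1 h=9 -> lands@9:R; in-air after throw: [b1@9:R]
Beat 1 (R): throw ball2 h=1 -> lands@2:L; in-air after throw: [b2@2:L b1@9:R]
Beat 2 (L): throw ball2 h=1 -> lands@3:R; in-air after throw: [b2@3:R b1@9:R]
Beat 3 (R): throw ball2 h=5 -> lands@8:L; in-air after throw: [b2@8:L b1@9:R]
Beat 4 (L): throw ball3 h=9 -> lands@13:R; in-air after throw: [b2@8:L b1@9:R b3@13:R]
Beat 5 (R): throw ball4 h=1 -> lands@6:L; in-air after throw: [b4@6:L b2@8:L b1@9:R b3@13:R]
Beat 6 (L): throw ball4 h=1 -> lands@7:R; in-air after throw: [b4@7:R b2@8:L b1@9:R b3@13:R]
Beat 7 (R): throw ball4 h=5 -> lands@12:L; in-air after throw: [b2@8:L b1@9:R b4@12:L b3@13:R]
Beat 8 (L): throw ball2 h=9 -> lands@17:R; in-air after throw: [b1@9:R b4@12:L b3@13:R b2@17:R]
Beat 9 (R): throw ball1 h=1 -> lands@10:L; in-air after throw: [b1@10:L b4@12:L b3@13:R b2@17:R]
Beat 10 (L): throw ball1 h=1 -> lands@11:R; in-air after throw: [b1@11:R b4@12:L b3@13:R b2@17:R]
Beat 11 (R): throw ball1 h=5 -> lands@16:L; in-air after throw: [b4@12:L b3@13:R b1@16:L b2@17:R]
Beat 12 (L): throw ball4 h=9 -> lands@21:R; in-air after throw: [b3@13:R b1@16:L b2@17:R b4@21:R]
Beat 13 (R): throw ball3 h=1 -> lands@14:L; in-air after throw: [b3@14:L b1@16:L b2@17:R b4@21:R]
Beat 14 (L): throw ball3 h=1 -> lands@15:R; in-air after throw: [b3@15:R b1@16:L b2@17:R b4@21:R]
Beat 15 (R): throw ball3 h=5 -> lands@20:L; in-air after throw: [b1@16:L b2@17:R b3@20:L b4@21:R]
Beat 16 (L): throw ball1 h=9 -> lands@25:R; in-air after throw: [b2@17:R b3@20:L b4@21:R b1@25:R]
Beat 17 (R): throw ball2 h=1 -> lands@18:L; in-air after throw: [b2@18:L b3@20:L b4@21:R b1@25:R]
Beat 18 (L): throw ball2 h=1 -> lands@19:R; in-air after throw: [b2@19:R b3@20:L b4@21:R b1@25:R]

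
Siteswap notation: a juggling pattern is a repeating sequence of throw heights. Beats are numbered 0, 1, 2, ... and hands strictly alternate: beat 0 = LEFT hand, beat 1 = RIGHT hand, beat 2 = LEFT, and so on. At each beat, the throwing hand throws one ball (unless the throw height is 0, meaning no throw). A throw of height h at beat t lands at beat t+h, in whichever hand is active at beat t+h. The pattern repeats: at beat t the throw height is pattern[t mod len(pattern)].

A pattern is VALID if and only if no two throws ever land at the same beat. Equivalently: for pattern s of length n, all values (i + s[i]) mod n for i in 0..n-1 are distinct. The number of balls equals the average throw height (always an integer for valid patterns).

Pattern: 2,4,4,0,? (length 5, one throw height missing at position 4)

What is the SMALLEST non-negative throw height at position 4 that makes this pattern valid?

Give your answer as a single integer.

i=0: (0 + 2) mod 5 = 2
i=1: (1 + 4) mod 5 = 0
i=2: (2 + 4) mod 5 = 1
i=3: (3 + 0) mod 5 = 3
i=4: s[i]=? (unknown)
Known residues: [0, 1, 2, 3]; need a permutation of 0..4, so missing residue r = 4
Need (4 + s) mod 5 = 4; smallest s = (4 - 4) mod 5 = 0

Answer: 0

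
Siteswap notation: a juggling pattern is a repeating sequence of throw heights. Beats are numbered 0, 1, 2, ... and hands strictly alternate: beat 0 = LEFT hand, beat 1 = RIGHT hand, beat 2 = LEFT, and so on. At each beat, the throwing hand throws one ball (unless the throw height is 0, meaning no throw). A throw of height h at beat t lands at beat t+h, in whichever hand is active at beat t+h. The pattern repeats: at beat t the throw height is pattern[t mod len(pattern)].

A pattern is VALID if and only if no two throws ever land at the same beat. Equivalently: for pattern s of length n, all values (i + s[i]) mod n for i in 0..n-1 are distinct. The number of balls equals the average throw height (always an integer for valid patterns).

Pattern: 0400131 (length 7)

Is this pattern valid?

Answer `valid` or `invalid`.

i=0: (i + s[i]) mod n = (0 + 0) mod 7 = 0
i=1: (i + s[i]) mod n = (1 + 4) mod 7 = 5
i=2: (i + s[i]) mod n = (2 + 0) mod 7 = 2
i=3: (i + s[i]) mod n = (3 + 0) mod 7 = 3
i=4: (i + s[i]) mod n = (4 + 1) mod 7 = 5
i=5: (i + s[i]) mod n = (5 + 3) mod 7 = 1
i=6: (i + s[i]) mod n = (6 + 1) mod 7 = 0
Residues: [0, 5, 2, 3, 5, 1, 0], distinct: False

Answer: invalid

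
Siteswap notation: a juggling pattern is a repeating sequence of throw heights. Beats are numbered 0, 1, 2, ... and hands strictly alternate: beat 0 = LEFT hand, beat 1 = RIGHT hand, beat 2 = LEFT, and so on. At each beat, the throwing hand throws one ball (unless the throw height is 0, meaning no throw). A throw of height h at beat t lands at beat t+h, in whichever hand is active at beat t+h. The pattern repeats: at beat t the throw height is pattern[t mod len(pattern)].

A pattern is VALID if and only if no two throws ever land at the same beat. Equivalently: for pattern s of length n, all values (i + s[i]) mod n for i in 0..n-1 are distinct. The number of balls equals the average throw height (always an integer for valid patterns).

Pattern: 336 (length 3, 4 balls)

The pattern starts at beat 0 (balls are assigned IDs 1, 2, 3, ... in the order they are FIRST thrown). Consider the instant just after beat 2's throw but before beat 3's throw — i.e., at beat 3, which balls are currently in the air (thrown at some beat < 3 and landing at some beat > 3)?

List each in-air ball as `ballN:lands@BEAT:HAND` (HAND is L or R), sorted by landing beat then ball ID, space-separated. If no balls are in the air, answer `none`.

Beat 0 (L): throw ball1 h=3 -> lands@3:R; in-air after throw: [b1@3:R]
Beat 1 (R): throw ball2 h=3 -> lands@4:L; in-air after throw: [b1@3:R b2@4:L]
Beat 2 (L): throw ball3 h=6 -> lands@8:L; in-air after throw: [b1@3:R b2@4:L b3@8:L]
Beat 3 (R): throw ball1 h=3 -> lands@6:L; in-air after throw: [b2@4:L b1@6:L b3@8:L]

Answer: ball2:lands@4:L ball3:lands@8:L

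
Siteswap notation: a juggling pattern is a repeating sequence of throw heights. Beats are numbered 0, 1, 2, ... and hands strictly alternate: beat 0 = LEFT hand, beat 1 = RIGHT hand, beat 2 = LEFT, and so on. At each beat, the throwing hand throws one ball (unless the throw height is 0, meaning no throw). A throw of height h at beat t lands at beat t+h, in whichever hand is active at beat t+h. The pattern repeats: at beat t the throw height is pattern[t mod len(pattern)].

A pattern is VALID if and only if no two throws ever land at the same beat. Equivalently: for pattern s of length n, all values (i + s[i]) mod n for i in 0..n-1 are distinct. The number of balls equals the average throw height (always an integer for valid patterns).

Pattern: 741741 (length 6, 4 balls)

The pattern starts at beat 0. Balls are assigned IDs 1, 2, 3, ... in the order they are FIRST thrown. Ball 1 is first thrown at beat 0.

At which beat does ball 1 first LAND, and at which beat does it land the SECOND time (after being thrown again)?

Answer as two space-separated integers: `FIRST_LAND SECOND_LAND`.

Answer: 7 11

Derivation:
Beat 0 (L): throw ball1 h=7 -> lands@7:R; in-air after throw: [b1@7:R]
Beat 1 (R): throw ball2 h=4 -> lands@5:R; in-air after throw: [b2@5:R b1@7:R]
Beat 2 (L): throw ball3 h=1 -> lands@3:R; in-air after throw: [b3@3:R b2@5:R b1@7:R]
Beat 3 (R): throw ball3 h=7 -> lands@10:L; in-air after throw: [b2@5:R b1@7:R b3@10:L]
Beat 4 (L): throw ball4 h=4 -> lands@8:L; in-air after throw: [b2@5:R b1@7:R b4@8:L b3@10:L]
Beat 5 (R): throw ball2 h=1 -> lands@6:L; in-air after throw: [b2@6:L b1@7:R b4@8:L b3@10:L]
Beat 6 (L): throw ball2 h=7 -> lands@13:R; in-air after throw: [b1@7:R b4@8:L b3@10:L b2@13:R]
Beat 7 (R): throw ball1 h=4 -> lands@11:R; in-air after throw: [b4@8:L b3@10:L b1@11:R b2@13:R]
Beat 8 (L): throw ball4 h=1 -> lands@9:R; in-air after throw: [b4@9:R b3@10:L b1@11:R b2@13:R]
Beat 9 (R): throw ball4 h=7 -> lands@16:L; in-air after throw: [b3@10:L b1@11:R b2@13:R b4@16:L]
Beat 10 (L): throw ball3 h=4 -> lands@14:L; in-air after throw: [b1@11:R b2@13:R b3@14:L b4@16:L]
Beat 11 (R): throw ball1 h=1 -> lands@12:L; in-air after throw: [b1@12:L b2@13:R b3@14:L b4@16:L]
Ball 1: thrown@0 h=7 -> first land @7; rethrown@7 h=4 -> second land @11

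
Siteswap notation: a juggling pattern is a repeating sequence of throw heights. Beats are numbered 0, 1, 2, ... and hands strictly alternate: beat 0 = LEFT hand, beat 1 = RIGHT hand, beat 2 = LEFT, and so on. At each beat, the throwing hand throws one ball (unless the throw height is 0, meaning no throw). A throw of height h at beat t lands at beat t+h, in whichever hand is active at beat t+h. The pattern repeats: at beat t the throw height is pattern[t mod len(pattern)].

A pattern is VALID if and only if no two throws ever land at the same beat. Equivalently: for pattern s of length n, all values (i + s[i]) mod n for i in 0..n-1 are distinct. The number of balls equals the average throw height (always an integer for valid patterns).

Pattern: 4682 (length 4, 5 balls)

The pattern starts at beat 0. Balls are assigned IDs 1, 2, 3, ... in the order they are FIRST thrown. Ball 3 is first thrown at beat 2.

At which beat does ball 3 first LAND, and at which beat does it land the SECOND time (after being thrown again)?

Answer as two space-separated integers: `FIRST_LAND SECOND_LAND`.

Beat 0 (L): throw ball1 h=4 -> lands@4:L; in-air after throw: [b1@4:L]
Beat 1 (R): throw ball2 h=6 -> lands@7:R; in-air after throw: [b1@4:L b2@7:R]
Beat 2 (L): throw ball3 h=8 -> lands@10:L; in-air after throw: [b1@4:L b2@7:R b3@10:L]
Beat 3 (R): throw ball4 h=2 -> lands@5:R; in-air after throw: [b1@4:L b4@5:R b2@7:R b3@10:L]
Beat 4 (L): throw ball1 h=4 -> lands@8:L; in-air after throw: [b4@5:R b2@7:R b1@8:L b3@10:L]
Beat 5 (R): throw ball4 h=6 -> lands@11:R; in-air after throw: [b2@7:R b1@8:L b3@10:L b4@11:R]
Beat 6 (L): throw ball5 h=8 -> lands@14:L; in-air after throw: [b2@7:R b1@8:L b3@10:L b4@11:R b5@14:L]
Beat 7 (R): throw ball2 h=2 -> lands@9:R; in-air after throw: [b1@8:L b2@9:R b3@10:L b4@11:R b5@14:L]
Beat 8 (L): throw ball1 h=4 -> lands@12:L; in-air after throw: [b2@9:R b3@10:L b4@11:R b1@12:L b5@14:L]
Beat 9 (R): throw ball2 h=6 -> lands@15:R; in-air after throw: [b3@10:L b4@11:R b1@12:L b5@14:L b2@15:R]
Beat 10 (L): throw ball3 h=8 -> lands@18:L; in-air after throw: [b4@11:R b1@12:L b5@14:L b2@15:R b3@18:L]
Beat 11 (R): throw ball4 h=2 -> lands@13:R; in-air after throw: [b1@12:L b4@13:R b5@14:L b2@15:R b3@18:L]
Beat 12 (L): throw ball1 h=4 -> lands@16:L; in-air after throw: [b4@13:R b5@14:L b2@15:R b1@16:L b3@18:L]
Beat 13 (R): throw ball4 h=6 -> lands@19:R; in-air after throw: [b5@14:L b2@15:R b1@16:L b3@18:L b4@19:R]
Ball 3: thrown@2 h=8 -> first land @10; rethrown@10 h=8 -> second land @18

Answer: 10 18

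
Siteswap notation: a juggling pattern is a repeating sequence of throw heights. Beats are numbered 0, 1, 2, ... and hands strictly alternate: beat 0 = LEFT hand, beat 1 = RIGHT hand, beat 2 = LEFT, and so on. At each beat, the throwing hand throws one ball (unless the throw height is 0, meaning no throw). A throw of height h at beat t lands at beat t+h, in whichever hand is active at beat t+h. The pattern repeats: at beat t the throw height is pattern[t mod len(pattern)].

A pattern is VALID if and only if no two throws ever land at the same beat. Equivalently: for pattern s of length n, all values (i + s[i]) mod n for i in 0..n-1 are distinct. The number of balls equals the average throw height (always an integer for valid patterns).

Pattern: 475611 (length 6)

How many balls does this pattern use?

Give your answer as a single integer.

Pattern = [4, 7, 5, 6, 1, 1], length n = 6
  position 0: throw height = 4, running sum = 4
  position 1: throw height = 7, running sum = 11
  position 2: throw height = 5, running sum = 16
  position 3: throw height = 6, running sum = 22
  position 4: throw height = 1, running sum = 23
  position 5: throw height = 1, running sum = 24
Total sum = 24; balls = sum / n = 24 / 6 = 4

Answer: 4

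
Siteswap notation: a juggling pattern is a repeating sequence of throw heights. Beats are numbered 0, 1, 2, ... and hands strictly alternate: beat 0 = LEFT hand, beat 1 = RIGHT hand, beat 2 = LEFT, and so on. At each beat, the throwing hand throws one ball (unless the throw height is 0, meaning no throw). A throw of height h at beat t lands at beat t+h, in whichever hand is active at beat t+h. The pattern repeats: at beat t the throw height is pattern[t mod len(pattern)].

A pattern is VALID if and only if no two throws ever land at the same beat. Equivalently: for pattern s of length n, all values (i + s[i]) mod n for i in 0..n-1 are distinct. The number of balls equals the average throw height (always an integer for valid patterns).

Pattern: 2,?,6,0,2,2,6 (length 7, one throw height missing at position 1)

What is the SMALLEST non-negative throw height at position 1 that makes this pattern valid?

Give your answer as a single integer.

i=0: (0 + 2) mod 7 = 2
i=1: s[i]=? (unknown)
i=2: (2 + 6) mod 7 = 1
i=3: (3 + 0) mod 7 = 3
i=4: (4 + 2) mod 7 = 6
i=5: (5 + 2) mod 7 = 0
i=6: (6 + 6) mod 7 = 5
Known residues: [0, 1, 2, 3, 5, 6]; need a permutation of 0..6, so missing residue r = 4
Need (1 + s) mod 7 = 4; smallest s = (4 - 1) mod 7 = 3

Answer: 3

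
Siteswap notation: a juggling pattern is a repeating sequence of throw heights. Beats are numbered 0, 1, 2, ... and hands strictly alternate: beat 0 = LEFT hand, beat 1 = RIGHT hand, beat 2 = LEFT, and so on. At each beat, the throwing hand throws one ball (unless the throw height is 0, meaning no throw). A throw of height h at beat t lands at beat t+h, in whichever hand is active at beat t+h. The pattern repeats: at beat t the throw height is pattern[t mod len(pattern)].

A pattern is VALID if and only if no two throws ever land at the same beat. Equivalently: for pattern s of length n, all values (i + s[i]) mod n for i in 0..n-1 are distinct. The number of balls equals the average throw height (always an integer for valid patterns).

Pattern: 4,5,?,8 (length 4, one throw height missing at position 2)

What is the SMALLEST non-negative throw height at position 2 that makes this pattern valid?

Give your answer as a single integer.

Answer: 3

Derivation:
i=0: (0 + 4) mod 4 = 0
i=1: (1 + 5) mod 4 = 2
i=2: s[i]=? (unknown)
i=3: (3 + 8) mod 4 = 3
Known residues: [0, 2, 3]; need a permutation of 0..3, so missing residue r = 1
Need (2 + s) mod 4 = 1; smallest s = (1 - 2) mod 4 = 3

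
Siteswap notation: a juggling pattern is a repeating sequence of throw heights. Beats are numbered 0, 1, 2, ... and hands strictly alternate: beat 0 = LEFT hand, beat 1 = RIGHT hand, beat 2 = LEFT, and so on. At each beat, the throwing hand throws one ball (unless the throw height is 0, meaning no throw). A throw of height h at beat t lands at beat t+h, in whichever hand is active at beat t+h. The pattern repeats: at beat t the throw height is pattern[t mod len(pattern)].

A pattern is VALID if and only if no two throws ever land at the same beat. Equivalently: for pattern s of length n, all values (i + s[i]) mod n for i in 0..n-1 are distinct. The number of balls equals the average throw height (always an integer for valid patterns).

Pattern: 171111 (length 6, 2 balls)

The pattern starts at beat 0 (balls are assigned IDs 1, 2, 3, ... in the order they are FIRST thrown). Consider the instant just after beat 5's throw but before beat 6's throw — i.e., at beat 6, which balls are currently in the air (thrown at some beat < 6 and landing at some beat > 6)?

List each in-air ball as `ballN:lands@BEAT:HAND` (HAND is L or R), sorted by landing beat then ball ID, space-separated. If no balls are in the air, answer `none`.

Beat 0 (L): throw ball1 h=1 -> lands@1:R; in-air after throw: [b1@1:R]
Beat 1 (R): throw ball1 h=7 -> lands@8:L; in-air after throw: [b1@8:L]
Beat 2 (L): throw ball2 h=1 -> lands@3:R; in-air after throw: [b2@3:R b1@8:L]
Beat 3 (R): throw ball2 h=1 -> lands@4:L; in-air after throw: [b2@4:L b1@8:L]
Beat 4 (L): throw ball2 h=1 -> lands@5:R; in-air after throw: [b2@5:R b1@8:L]
Beat 5 (R): throw ball2 h=1 -> lands@6:L; in-air after throw: [b2@6:L b1@8:L]
Beat 6 (L): throw ball2 h=1 -> lands@7:R; in-air after throw: [b2@7:R b1@8:L]

Answer: ball1:lands@8:L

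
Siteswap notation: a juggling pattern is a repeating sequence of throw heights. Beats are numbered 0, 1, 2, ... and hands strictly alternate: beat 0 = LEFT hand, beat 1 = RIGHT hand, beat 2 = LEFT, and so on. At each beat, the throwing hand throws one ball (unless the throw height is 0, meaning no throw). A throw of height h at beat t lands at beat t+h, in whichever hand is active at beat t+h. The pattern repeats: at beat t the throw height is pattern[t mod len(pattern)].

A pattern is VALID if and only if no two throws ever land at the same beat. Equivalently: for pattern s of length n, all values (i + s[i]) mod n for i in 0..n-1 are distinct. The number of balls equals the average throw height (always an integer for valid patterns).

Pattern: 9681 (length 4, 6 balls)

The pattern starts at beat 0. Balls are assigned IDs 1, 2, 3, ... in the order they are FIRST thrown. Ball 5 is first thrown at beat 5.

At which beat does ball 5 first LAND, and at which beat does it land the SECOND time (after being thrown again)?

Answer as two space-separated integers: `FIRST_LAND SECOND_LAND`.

Answer: 11 12

Derivation:
Beat 0 (L): throw ball1 h=9 -> lands@9:R; in-air after throw: [b1@9:R]
Beat 1 (R): throw ball2 h=6 -> lands@7:R; in-air after throw: [b2@7:R b1@9:R]
Beat 2 (L): throw ball3 h=8 -> lands@10:L; in-air after throw: [b2@7:R b1@9:R b3@10:L]
Beat 3 (R): throw ball4 h=1 -> lands@4:L; in-air after throw: [b4@4:L b2@7:R b1@9:R b3@10:L]
Beat 4 (L): throw ball4 h=9 -> lands@13:R; in-air after throw: [b2@7:R b1@9:R b3@10:L b4@13:R]
Beat 5 (R): throw ball5 h=6 -> lands@11:R; in-air after throw: [b2@7:R b1@9:R b3@10:L b5@11:R b4@13:R]
Beat 6 (L): throw ball6 h=8 -> lands@14:L; in-air after throw: [b2@7:R b1@9:R b3@10:L b5@11:R b4@13:R b6@14:L]
Beat 7 (R): throw ball2 h=1 -> lands@8:L; in-air after throw: [b2@8:L b1@9:R b3@10:L b5@11:R b4@13:R b6@14:L]
Beat 8 (L): throw ball2 h=9 -> lands@17:R; in-air after throw: [b1@9:R b3@10:L b5@11:R b4@13:R b6@14:L b2@17:R]
Beat 9 (R): throw ball1 h=6 -> lands@15:R; in-air after throw: [b3@10:L b5@11:R b4@13:R b6@14:L b1@15:R b2@17:R]
Beat 10 (L): throw ball3 h=8 -> lands@18:L; in-air after throw: [b5@11:R b4@13:R b6@14:L b1@15:R b2@17:R b3@18:L]
Beat 11 (R): throw ball5 h=1 -> lands@12:L; in-air after throw: [b5@12:L b4@13:R b6@14:L b1@15:R b2@17:R b3@18:L]
Beat 12 (L): throw ball5 h=9 -> lands@21:R; in-air after throw: [b4@13:R b6@14:L b1@15:R b2@17:R b3@18:L b5@21:R]
Ball 5: thrown@5 h=6 -> first land @11; rethrown@11 h=1 -> second land @12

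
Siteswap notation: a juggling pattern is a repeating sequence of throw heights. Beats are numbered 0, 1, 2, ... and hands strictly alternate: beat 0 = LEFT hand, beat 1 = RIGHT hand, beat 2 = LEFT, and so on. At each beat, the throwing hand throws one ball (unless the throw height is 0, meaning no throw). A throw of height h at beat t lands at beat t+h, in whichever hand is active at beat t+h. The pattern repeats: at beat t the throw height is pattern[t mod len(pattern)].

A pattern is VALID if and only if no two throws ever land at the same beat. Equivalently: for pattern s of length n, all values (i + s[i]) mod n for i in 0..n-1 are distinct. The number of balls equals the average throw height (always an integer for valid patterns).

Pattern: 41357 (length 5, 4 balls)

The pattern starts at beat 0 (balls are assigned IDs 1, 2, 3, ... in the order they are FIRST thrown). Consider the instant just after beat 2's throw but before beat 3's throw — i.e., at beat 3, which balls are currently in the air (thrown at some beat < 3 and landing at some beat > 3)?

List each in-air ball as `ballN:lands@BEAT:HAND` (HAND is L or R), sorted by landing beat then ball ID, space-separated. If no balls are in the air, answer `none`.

Answer: ball1:lands@4:L ball2:lands@5:R

Derivation:
Beat 0 (L): throw ball1 h=4 -> lands@4:L; in-air after throw: [b1@4:L]
Beat 1 (R): throw ball2 h=1 -> lands@2:L; in-air after throw: [b2@2:L b1@4:L]
Beat 2 (L): throw ball2 h=3 -> lands@5:R; in-air after throw: [b1@4:L b2@5:R]
Beat 3 (R): throw ball3 h=5 -> lands@8:L; in-air after throw: [b1@4:L b2@5:R b3@8:L]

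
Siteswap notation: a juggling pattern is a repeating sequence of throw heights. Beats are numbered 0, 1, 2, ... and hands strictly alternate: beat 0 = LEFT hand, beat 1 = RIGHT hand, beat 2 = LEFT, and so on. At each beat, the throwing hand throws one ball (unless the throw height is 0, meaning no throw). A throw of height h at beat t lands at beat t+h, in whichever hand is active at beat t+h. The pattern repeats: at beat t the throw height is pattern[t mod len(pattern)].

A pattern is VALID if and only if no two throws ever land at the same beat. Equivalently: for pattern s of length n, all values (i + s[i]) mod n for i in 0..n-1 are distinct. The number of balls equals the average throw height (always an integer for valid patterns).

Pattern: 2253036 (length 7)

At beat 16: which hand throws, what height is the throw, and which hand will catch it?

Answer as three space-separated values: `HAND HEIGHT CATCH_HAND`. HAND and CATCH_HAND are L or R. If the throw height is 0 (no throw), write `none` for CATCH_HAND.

Beat 16: 16 mod 2 = 0, so hand = L
Throw height = pattern[16 mod 7] = pattern[2] = 5
Lands at beat 16+5=21, 21 mod 2 = 1, so catch hand = R

Answer: L 5 R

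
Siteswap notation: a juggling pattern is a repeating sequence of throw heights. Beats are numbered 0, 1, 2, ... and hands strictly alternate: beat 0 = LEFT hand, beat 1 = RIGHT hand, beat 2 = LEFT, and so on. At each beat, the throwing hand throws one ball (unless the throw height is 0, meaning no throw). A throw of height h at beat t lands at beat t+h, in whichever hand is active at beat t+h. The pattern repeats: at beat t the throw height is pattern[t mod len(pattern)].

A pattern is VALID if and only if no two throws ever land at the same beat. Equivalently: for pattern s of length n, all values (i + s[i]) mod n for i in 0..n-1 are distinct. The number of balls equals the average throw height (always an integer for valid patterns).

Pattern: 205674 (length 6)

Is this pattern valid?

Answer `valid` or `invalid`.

Answer: invalid

Derivation:
i=0: (i + s[i]) mod n = (0 + 2) mod 6 = 2
i=1: (i + s[i]) mod n = (1 + 0) mod 6 = 1
i=2: (i + s[i]) mod n = (2 + 5) mod 6 = 1
i=3: (i + s[i]) mod n = (3 + 6) mod 6 = 3
i=4: (i + s[i]) mod n = (4 + 7) mod 6 = 5
i=5: (i + s[i]) mod n = (5 + 4) mod 6 = 3
Residues: [2, 1, 1, 3, 5, 3], distinct: False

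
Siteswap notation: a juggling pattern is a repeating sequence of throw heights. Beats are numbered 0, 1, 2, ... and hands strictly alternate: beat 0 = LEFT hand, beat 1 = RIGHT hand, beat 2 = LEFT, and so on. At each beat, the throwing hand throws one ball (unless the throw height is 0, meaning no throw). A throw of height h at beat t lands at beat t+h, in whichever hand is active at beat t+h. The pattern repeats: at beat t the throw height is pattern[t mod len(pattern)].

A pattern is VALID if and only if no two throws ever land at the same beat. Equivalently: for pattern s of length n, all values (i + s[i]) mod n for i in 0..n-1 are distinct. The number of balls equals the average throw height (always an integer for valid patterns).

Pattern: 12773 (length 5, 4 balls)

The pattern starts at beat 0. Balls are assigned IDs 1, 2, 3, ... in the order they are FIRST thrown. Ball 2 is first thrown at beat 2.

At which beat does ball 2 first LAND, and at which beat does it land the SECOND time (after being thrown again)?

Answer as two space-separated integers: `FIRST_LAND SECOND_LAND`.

Beat 0 (L): throw ball1 h=1 -> lands@1:R; in-air after throw: [b1@1:R]
Beat 1 (R): throw ball1 h=2 -> lands@3:R; in-air after throw: [b1@3:R]
Beat 2 (L): throw ball2 h=7 -> lands@9:R; in-air after throw: [b1@3:R b2@9:R]
Beat 3 (R): throw ball1 h=7 -> lands@10:L; in-air after throw: [b2@9:R b1@10:L]
Beat 4 (L): throw ball3 h=3 -> lands@7:R; in-air after throw: [b3@7:R b2@9:R b1@10:L]
Beat 5 (R): throw ball4 h=1 -> lands@6:L; in-air after throw: [b4@6:L b3@7:R b2@9:R b1@10:L]
Beat 6 (L): throw ball4 h=2 -> lands@8:L; in-air after throw: [b3@7:R b4@8:L b2@9:R b1@10:L]
Beat 7 (R): throw ball3 h=7 -> lands@14:L; in-air after throw: [b4@8:L b2@9:R b1@10:L b3@14:L]
Beat 8 (L): throw ball4 h=7 -> lands@15:R; in-air after throw: [b2@9:R b1@10:L b3@14:L b4@15:R]
Beat 9 (R): throw ball2 h=3 -> lands@12:L; in-air after throw: [b1@10:L b2@12:L b3@14:L b4@15:R]
Beat 10 (L): throw ball1 h=1 -> lands@11:R; in-air after throw: [b1@11:R b2@12:L b3@14:L b4@15:R]
Beat 11 (R): throw ball1 h=2 -> lands@13:R; in-air after throw: [b2@12:L b1@13:R b3@14:L b4@15:R]
Beat 12 (L): throw ball2 h=7 -> lands@19:R; in-air after throw: [b1@13:R b3@14:L b4@15:R b2@19:R]
Ball 2: thrown@2 h=7 -> first land @9; rethrown@9 h=3 -> second land @12

Answer: 9 12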